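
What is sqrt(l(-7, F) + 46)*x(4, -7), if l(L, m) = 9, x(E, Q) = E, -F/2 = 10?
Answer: 4*sqrt(55) ≈ 29.665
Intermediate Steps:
F = -20 (F = -2*10 = -20)
sqrt(l(-7, F) + 46)*x(4, -7) = sqrt(9 + 46)*4 = sqrt(55)*4 = 4*sqrt(55)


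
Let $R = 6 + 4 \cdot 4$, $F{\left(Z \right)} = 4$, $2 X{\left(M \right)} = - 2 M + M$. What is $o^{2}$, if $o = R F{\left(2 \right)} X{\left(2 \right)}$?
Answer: $7744$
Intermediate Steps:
$X{\left(M \right)} = - \frac{M}{2}$ ($X{\left(M \right)} = \frac{- 2 M + M}{2} = \frac{\left(-1\right) M}{2} = - \frac{M}{2}$)
$R = 22$ ($R = 6 + 16 = 22$)
$o = -88$ ($o = 22 \cdot 4 \left(\left(- \frac{1}{2}\right) 2\right) = 88 \left(-1\right) = -88$)
$o^{2} = \left(-88\right)^{2} = 7744$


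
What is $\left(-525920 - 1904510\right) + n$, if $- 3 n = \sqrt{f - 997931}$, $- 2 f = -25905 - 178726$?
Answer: $-2430430 - \frac{13 i \sqrt{21198}}{6} \approx -2.4304 \cdot 10^{6} - 315.46 i$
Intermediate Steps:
$f = \frac{204631}{2}$ ($f = - \frac{-25905 - 178726}{2} = \left(- \frac{1}{2}\right) \left(-204631\right) = \frac{204631}{2} \approx 1.0232 \cdot 10^{5}$)
$n = - \frac{13 i \sqrt{21198}}{6}$ ($n = - \frac{\sqrt{\frac{204631}{2} - 997931}}{3} = - \frac{\sqrt{- \frac{1791231}{2}}}{3} = - \frac{\frac{13}{2} i \sqrt{21198}}{3} = - \frac{13 i \sqrt{21198}}{6} \approx - 315.46 i$)
$\left(-525920 - 1904510\right) + n = \left(-525920 - 1904510\right) - \frac{13 i \sqrt{21198}}{6} = -2430430 - \frac{13 i \sqrt{21198}}{6}$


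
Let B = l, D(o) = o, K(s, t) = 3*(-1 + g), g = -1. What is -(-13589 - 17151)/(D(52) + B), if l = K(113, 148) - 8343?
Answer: -30740/8297 ≈ -3.7050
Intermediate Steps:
K(s, t) = -6 (K(s, t) = 3*(-1 - 1) = 3*(-2) = -6)
l = -8349 (l = -6 - 8343 = -8349)
B = -8349
-(-13589 - 17151)/(D(52) + B) = -(-13589 - 17151)/(52 - 8349) = -(-30740)/(-8297) = -(-30740)*(-1)/8297 = -1*30740/8297 = -30740/8297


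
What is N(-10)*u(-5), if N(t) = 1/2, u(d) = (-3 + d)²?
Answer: 32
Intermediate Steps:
N(t) = ½
N(-10)*u(-5) = (-3 - 5)²/2 = (½)*(-8)² = (½)*64 = 32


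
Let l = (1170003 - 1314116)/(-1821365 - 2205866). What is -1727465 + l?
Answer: -6956900455302/4027231 ≈ -1.7275e+6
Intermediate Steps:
l = 144113/4027231 (l = -144113/(-4027231) = -144113*(-1/4027231) = 144113/4027231 ≈ 0.035785)
-1727465 + l = -1727465 + 144113/4027231 = -6956900455302/4027231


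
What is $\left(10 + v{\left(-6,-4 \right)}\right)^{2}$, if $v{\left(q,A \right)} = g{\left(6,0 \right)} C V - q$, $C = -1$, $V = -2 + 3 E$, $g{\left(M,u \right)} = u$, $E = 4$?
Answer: $256$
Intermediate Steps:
$V = 10$ ($V = -2 + 3 \cdot 4 = -2 + 12 = 10$)
$v{\left(q,A \right)} = - q$ ($v{\left(q,A \right)} = 0 \left(-1\right) 10 - q = 0 \cdot 10 - q = 0 - q = - q$)
$\left(10 + v{\left(-6,-4 \right)}\right)^{2} = \left(10 - -6\right)^{2} = \left(10 + 6\right)^{2} = 16^{2} = 256$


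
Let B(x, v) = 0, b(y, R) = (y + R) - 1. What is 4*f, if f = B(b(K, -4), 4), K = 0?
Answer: 0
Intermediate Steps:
b(y, R) = -1 + R + y (b(y, R) = (R + y) - 1 = -1 + R + y)
f = 0
4*f = 4*0 = 0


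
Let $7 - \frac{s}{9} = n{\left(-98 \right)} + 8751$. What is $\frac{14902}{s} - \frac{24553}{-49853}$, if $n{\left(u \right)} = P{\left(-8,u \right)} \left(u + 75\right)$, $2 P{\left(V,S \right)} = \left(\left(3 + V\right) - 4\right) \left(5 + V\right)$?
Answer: $\frac{2241400247}{7567834959} \approx 0.29617$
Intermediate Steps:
$P{\left(V,S \right)} = \frac{\left(-1 + V\right) \left(5 + V\right)}{2}$ ($P{\left(V,S \right)} = \frac{\left(\left(3 + V\right) - 4\right) \left(5 + V\right)}{2} = \frac{\left(-1 + V\right) \left(5 + V\right)}{2}$)
$n{\left(u \right)} = \frac{2025}{2} + \frac{27 u}{2}$ ($n{\left(u \right)} = \left(- \frac{5}{2} + \frac{\left(-8\right)^{2}}{2} + 2 \left(-8\right)\right) \left(u + 75\right) = \left(- \frac{5}{2} + \frac{1}{2} \cdot 64 - 16\right) \left(75 + u\right) = \left(- \frac{5}{2} + 32 - 16\right) \left(75 + u\right) = \frac{27 \left(75 + u\right)}{2} = \frac{2025}{2} + \frac{27 u}{2}$)
$s = - \frac{151803}{2}$ ($s = 63 - 9 \left(\left(\frac{2025}{2} + \frac{27}{2} \left(-98\right)\right) + 8751\right) = 63 - 9 \left(\left(\frac{2025}{2} - 1323\right) + 8751\right) = 63 - 9 \left(- \frac{621}{2} + 8751\right) = 63 - \frac{151929}{2} = - \frac{151803}{2} \approx -75902.0$)
$\frac{14902}{s} - \frac{24553}{-49853} = \frac{14902}{- \frac{151803}{2}} - \frac{24553}{-49853} = 14902 \left(- \frac{2}{151803}\right) - - \frac{24553}{49853} = - \frac{29804}{151803} + \frac{24553}{49853} = \frac{2241400247}{7567834959}$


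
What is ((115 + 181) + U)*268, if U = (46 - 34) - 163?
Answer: 38860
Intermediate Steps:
U = -151 (U = 12 - 163 = -151)
((115 + 181) + U)*268 = ((115 + 181) - 151)*268 = (296 - 151)*268 = 145*268 = 38860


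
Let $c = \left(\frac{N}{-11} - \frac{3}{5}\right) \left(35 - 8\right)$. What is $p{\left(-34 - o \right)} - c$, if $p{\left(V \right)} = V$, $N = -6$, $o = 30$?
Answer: $- \frac{3439}{55} \approx -62.527$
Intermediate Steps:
$c = - \frac{81}{55}$ ($c = \left(- \frac{6}{-11} - \frac{3}{5}\right) \left(35 - 8\right) = \left(\left(-6\right) \left(- \frac{1}{11}\right) - \frac{3}{5}\right) 27 = \left(\frac{6}{11} - \frac{3}{5}\right) 27 = \left(- \frac{3}{55}\right) 27 = - \frac{81}{55} \approx -1.4727$)
$p{\left(-34 - o \right)} - c = \left(-34 - 30\right) - - \frac{81}{55} = \left(-34 - 30\right) + \frac{81}{55} = -64 + \frac{81}{55} = - \frac{3439}{55}$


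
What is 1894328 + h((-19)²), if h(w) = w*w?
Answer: 2024649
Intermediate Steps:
h(w) = w²
1894328 + h((-19)²) = 1894328 + ((-19)²)² = 1894328 + 361² = 1894328 + 130321 = 2024649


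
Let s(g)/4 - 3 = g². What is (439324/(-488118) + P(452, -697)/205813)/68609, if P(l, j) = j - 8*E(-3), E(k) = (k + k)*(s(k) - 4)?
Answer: -44863951721/3446265401370903 ≈ -1.3018e-5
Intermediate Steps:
s(g) = 12 + 4*g²
E(k) = 2*k*(8 + 4*k²) (E(k) = (k + k)*((12 + 4*k²) - 4) = (2*k)*(8 + 4*k²) = 2*k*(8 + 4*k²))
P(l, j) = 2112 + j (P(l, j) = j - 64*(-3)*(2 + (-3)²) = j - 64*(-3)*(2 + 9) = j - 64*(-3)*11 = j - 8*(-264) = j + 2112 = 2112 + j)
(439324/(-488118) + P(452, -697)/205813)/68609 = (439324/(-488118) + (2112 - 697)/205813)/68609 = (439324*(-1/488118) + 1415*(1/205813))*(1/68609) = (-219662/244059 + 1415/205813)*(1/68609) = -44863951721/50230514967*1/68609 = -44863951721/3446265401370903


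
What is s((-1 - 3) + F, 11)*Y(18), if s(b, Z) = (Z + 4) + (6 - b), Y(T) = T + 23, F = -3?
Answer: 1148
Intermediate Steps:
Y(T) = 23 + T
s(b, Z) = 10 + Z - b (s(b, Z) = (4 + Z) + (6 - b) = 10 + Z - b)
s((-1 - 3) + F, 11)*Y(18) = (10 + 11 - ((-1 - 3) - 3))*(23 + 18) = (10 + 11 - (-4 - 3))*41 = (10 + 11 - 1*(-7))*41 = (10 + 11 + 7)*41 = 28*41 = 1148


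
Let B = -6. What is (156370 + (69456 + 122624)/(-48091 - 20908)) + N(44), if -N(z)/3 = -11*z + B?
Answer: 1555801440/9857 ≈ 1.5784e+5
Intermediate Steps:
N(z) = 18 + 33*z (N(z) = -3*(-11*z - 6) = -3*(-6 - 11*z) = 18 + 33*z)
(156370 + (69456 + 122624)/(-48091 - 20908)) + N(44) = (156370 + (69456 + 122624)/(-48091 - 20908)) + (18 + 33*44) = (156370 + 192080/(-68999)) + (18 + 1452) = (156370 + 192080*(-1/68999)) + 1470 = (156370 - 27440/9857) + 1470 = 1541311650/9857 + 1470 = 1555801440/9857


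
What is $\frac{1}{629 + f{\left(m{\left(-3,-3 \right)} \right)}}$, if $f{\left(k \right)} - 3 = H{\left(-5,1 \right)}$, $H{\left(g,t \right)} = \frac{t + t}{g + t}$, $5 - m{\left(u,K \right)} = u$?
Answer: $\frac{2}{1263} \approx 0.0015835$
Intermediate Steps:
$m{\left(u,K \right)} = 5 - u$
$H{\left(g,t \right)} = \frac{2 t}{g + t}$
$f{\left(k \right)} = \frac{5}{2}$ ($f{\left(k \right)} = 3 + 2 \cdot 1 \frac{1}{-5 + 1} = 3 + 2 \cdot 1 \frac{1}{-4} = 3 + 2 \cdot 1 \left(- \frac{1}{4}\right) = 3 - \frac{1}{2} = \frac{5}{2}$)
$\frac{1}{629 + f{\left(m{\left(-3,-3 \right)} \right)}} = \frac{1}{629 + \frac{5}{2}} = \frac{1}{\frac{1263}{2}} = \frac{2}{1263}$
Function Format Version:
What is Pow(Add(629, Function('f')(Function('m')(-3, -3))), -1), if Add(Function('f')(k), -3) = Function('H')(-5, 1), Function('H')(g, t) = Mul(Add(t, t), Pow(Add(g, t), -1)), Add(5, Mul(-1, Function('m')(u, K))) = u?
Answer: Rational(2, 1263) ≈ 0.0015835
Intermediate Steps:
Function('m')(u, K) = Add(5, Mul(-1, u))
Function('H')(g, t) = Mul(2, t, Pow(Add(g, t), -1)) (Function('H')(g, t) = Mul(Mul(2, t), Pow(Add(g, t), -1)) = Mul(2, t, Pow(Add(g, t), -1)))
Function('f')(k) = Rational(5, 2) (Function('f')(k) = Add(3, Mul(2, 1, Pow(Add(-5, 1), -1))) = Add(3, Mul(2, 1, Pow(-4, -1))) = Add(3, Mul(2, 1, Rational(-1, 4))) = Add(3, Rational(-1, 2)) = Rational(5, 2))
Pow(Add(629, Function('f')(Function('m')(-3, -3))), -1) = Pow(Add(629, Rational(5, 2)), -1) = Pow(Rational(1263, 2), -1) = Rational(2, 1263)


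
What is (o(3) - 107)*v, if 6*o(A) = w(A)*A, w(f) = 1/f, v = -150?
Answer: 16025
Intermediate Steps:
w(f) = 1/f
o(A) = ⅙ (o(A) = (A/A)/6 = (⅙)*1 = ⅙)
(o(3) - 107)*v = (⅙ - 107)*(-150) = -641/6*(-150) = 16025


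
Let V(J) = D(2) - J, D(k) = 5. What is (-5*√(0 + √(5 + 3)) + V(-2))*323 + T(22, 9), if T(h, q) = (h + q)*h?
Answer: 2943 - 1615*2^(¾) ≈ 226.90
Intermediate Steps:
T(h, q) = h*(h + q)
V(J) = 5 - J
(-5*√(0 + √(5 + 3)) + V(-2))*323 + T(22, 9) = (-5*√(0 + √(5 + 3)) + (5 - 1*(-2)))*323 + 22*(22 + 9) = (-5*√(0 + √8) + (5 + 2))*323 + 22*31 = (-5*√(0 + 2*√2) + 7)*323 + 682 = (-5*2^(¾) + 7)*323 + 682 = (7 - 5*2^(¾))*323 + 682 = (2261 - 1615*2^(¾)) + 682 = 2943 - 1615*2^(¾)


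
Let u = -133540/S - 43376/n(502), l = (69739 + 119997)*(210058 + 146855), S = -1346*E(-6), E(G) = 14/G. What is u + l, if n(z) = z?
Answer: 80075365971656270/1182461 ≈ 6.7719e+10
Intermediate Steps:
S = 9422/3 (S = -18844/(-6) = -18844*(-1)/6 = -1346*(-7/3) = 9422/3 ≈ 3140.7)
l = 67719244968 (l = 189736*356913 = 67719244968)
u = -152449978/1182461 (u = -133540/9422/3 - 43376/502 = -133540*3/9422 - 43376*1/502 = -200310/4711 - 21688/251 = -152449978/1182461 ≈ -128.93)
u + l = -152449978/1182461 + 67719244968 = 80075365971656270/1182461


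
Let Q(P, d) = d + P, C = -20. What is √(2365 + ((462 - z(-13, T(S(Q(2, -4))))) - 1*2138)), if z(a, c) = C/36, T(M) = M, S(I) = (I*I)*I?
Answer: √6206/3 ≈ 26.259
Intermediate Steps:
Q(P, d) = P + d
S(I) = I³ (S(I) = I²*I = I³)
z(a, c) = -5/9 (z(a, c) = -20/36 = -20*1/36 = -5/9)
√(2365 + ((462 - z(-13, T(S(Q(2, -4))))) - 1*2138)) = √(2365 + ((462 - 1*(-5/9)) - 1*2138)) = √(2365 + ((462 + 5/9) - 2138)) = √(2365 + (4163/9 - 2138)) = √(2365 - 15079/9) = √(6206/9) = √6206/3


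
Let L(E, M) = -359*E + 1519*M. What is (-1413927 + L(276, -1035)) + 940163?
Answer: -2145013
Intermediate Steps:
(-1413927 + L(276, -1035)) + 940163 = (-1413927 + (-359*276 + 1519*(-1035))) + 940163 = (-1413927 + (-99084 - 1572165)) + 940163 = (-1413927 - 1671249) + 940163 = -3085176 + 940163 = -2145013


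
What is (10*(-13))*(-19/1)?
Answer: 2470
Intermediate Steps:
(10*(-13))*(-19/1) = -(-2470) = -130*(-19) = 2470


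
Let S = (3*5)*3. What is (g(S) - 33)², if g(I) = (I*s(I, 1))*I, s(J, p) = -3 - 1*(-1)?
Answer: 16670889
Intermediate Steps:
s(J, p) = -2 (s(J, p) = -3 + 1 = -2)
S = 45 (S = 15*3 = 45)
g(I) = -2*I² (g(I) = (I*(-2))*I = (-2*I)*I = -2*I²)
(g(S) - 33)² = (-2*45² - 33)² = (-2*2025 - 33)² = (-4050 - 33)² = (-4083)² = 16670889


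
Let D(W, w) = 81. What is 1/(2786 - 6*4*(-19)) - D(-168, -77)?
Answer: -262601/3242 ≈ -81.000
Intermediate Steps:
1/(2786 - 6*4*(-19)) - D(-168, -77) = 1/(2786 - 6*4*(-19)) - 1*81 = 1/(2786 - 24*(-19)) - 81 = 1/(2786 + 456) - 81 = 1/3242 - 81 = -262601/3242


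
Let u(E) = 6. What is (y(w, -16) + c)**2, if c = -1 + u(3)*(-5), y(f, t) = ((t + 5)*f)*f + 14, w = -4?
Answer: 37249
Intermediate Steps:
y(f, t) = 14 + f**2*(5 + t) (y(f, t) = ((5 + t)*f)*f + 14 = (f*(5 + t))*f + 14 = f**2*(5 + t) + 14 = 14 + f**2*(5 + t))
c = -31 (c = -1 + 6*(-5) = -1 - 30 = -31)
(y(w, -16) + c)**2 = ((14 + 5*(-4)**2 - 16*(-4)**2) - 31)**2 = ((14 + 5*16 - 16*16) - 31)**2 = ((14 + 80 - 256) - 31)**2 = (-162 - 31)**2 = (-193)**2 = 37249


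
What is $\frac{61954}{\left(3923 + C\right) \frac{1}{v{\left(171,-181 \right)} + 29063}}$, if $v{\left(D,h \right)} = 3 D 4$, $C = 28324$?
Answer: $\frac{1927698710}{32247} \approx 59779.0$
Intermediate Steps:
$v{\left(D,h \right)} = 12 D$
$\frac{61954}{\left(3923 + C\right) \frac{1}{v{\left(171,-181 \right)} + 29063}} = \frac{61954}{\left(3923 + 28324\right) \frac{1}{12 \cdot 171 + 29063}} = \frac{61954}{32247 \frac{1}{2052 + 29063}} = \frac{61954}{32247 \cdot \frac{1}{31115}} = \frac{61954}{\frac{32247}{31115}} = 61954 \cdot \frac{31115}{32247} = \frac{1927698710}{32247}$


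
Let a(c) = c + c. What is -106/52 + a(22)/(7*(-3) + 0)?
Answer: -2257/546 ≈ -4.1337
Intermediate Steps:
a(c) = 2*c
-106/52 + a(22)/(7*(-3) + 0) = -106/52 + (2*22)/(7*(-3) + 0) = -106*1/52 + 44/(-21 + 0) = -53/26 + 44/(-21) = -53/26 + 44*(-1/21) = -53/26 - 44/21 = -2257/546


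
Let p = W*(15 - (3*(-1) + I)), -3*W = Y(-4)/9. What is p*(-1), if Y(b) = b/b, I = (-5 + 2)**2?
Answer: 1/3 ≈ 0.33333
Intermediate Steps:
I = 9 (I = (-3)**2 = 9)
Y(b) = 1
W = -1/27 (W = -1/(3*9) = -1/3*1/9 = -1/27 ≈ -0.037037)
p = -1/3 (p = -(15 - (3*(-1) + 9))/27 = -(15 - (-3 + 9))/27 = -(15 - 1*6)/27 = -(15 - 6)/27 = -1/27*9 = -1/3 ≈ -0.33333)
p*(-1) = -1/3*(-1) = 1/3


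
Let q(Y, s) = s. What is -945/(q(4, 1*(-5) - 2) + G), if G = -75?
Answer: 945/82 ≈ 11.524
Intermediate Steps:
-945/(q(4, 1*(-5) - 2) + G) = -945/((1*(-5) - 2) - 75) = -945/((-5 - 2) - 75) = -945/(-7 - 75) = -945/(-82) = -945*(-1/82) = 945/82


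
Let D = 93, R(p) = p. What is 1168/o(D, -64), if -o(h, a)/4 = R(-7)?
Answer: 292/7 ≈ 41.714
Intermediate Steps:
o(h, a) = 28 (o(h, a) = -4*(-7) = 28)
1168/o(D, -64) = 1168/28 = 1168*(1/28) = 292/7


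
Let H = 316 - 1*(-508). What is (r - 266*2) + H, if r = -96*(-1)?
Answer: 388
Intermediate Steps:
H = 824 (H = 316 + 508 = 824)
r = 96
(r - 266*2) + H = (96 - 266*2) + 824 = (96 - 532) + 824 = -436 + 824 = 388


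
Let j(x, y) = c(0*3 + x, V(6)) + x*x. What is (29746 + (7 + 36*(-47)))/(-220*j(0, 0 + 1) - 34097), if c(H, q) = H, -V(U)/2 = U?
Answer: -28061/34097 ≈ -0.82298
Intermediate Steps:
V(U) = -2*U
j(x, y) = x + x**2 (j(x, y) = (0*3 + x) + x*x = (0 + x) + x**2 = x + x**2)
(29746 + (7 + 36*(-47)))/(-220*j(0, 0 + 1) - 34097) = (29746 + (7 + 36*(-47)))/(-0*(1 + 0) - 34097) = (29746 + (7 - 1692))/(-0 - 34097) = (29746 - 1685)/(-220*0 - 34097) = 28061/(0 - 34097) = 28061/(-34097) = 28061*(-1/34097) = -28061/34097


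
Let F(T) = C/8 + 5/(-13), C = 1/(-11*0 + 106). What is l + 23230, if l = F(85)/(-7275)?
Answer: 621012237409/26733200 ≈ 23230.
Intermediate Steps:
C = 1/106 (C = 1/(0 + 106) = 1/106 ≈ 0.0094340)
F(T) = -4227/11024 (F(T) = (1/106)/8 + 5/(-13) = (1/106)*(⅛) + 5*(-1/13) = 1/848 - 5/13 = -4227/11024)
l = 1409/26733200 (l = -4227/11024/(-7275) = -4227/11024*(-1/7275) = 1409/26733200 ≈ 5.2706e-5)
l + 23230 = 1409/26733200 + 23230 = 621012237409/26733200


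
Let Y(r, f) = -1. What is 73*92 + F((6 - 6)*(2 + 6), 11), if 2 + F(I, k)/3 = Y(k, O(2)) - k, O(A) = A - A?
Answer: 6674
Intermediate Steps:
O(A) = 0
F(I, k) = -9 - 3*k (F(I, k) = -6 + 3*(-1 - k) = -6 + (-3 - 3*k) = -9 - 3*k)
73*92 + F((6 - 6)*(2 + 6), 11) = 73*92 + (-9 - 3*11) = 6716 + (-9 - 33) = 6716 - 42 = 6674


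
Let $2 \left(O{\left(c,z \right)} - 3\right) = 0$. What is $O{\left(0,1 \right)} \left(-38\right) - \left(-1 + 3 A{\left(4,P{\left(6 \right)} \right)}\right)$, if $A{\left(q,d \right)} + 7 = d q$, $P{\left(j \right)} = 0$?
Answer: $-92$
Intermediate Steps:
$A{\left(q,d \right)} = -7 + d q$
$O{\left(c,z \right)} = 3$ ($O{\left(c,z \right)} = 3 + \frac{1}{2} \cdot 0 = 3 + 0 = 3$)
$O{\left(0,1 \right)} \left(-38\right) - \left(-1 + 3 A{\left(4,P{\left(6 \right)} \right)}\right) = 3 \left(-38\right) + \left(- 3 \left(-7 + 0 \cdot 4\right) + \left(3 - 2\right)\right) = -114 - \left(-1 + 3 \left(-7 + 0\right)\right) = -114 + \left(\left(-3\right) \left(-7\right) + 1\right) = -114 + \left(21 + 1\right) = -114 + 22 = -92$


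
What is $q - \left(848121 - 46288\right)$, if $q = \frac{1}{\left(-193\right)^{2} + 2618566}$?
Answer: $- \frac{2129520108894}{2655815} \approx -8.0183 \cdot 10^{5}$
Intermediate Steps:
$q = \frac{1}{2655815}$ ($q = \frac{1}{37249 + 2618566} = \frac{1}{2655815} \approx 3.7653 \cdot 10^{-7}$)
$q - \left(848121 - 46288\right) = \frac{1}{2655815} - \left(848121 - 46288\right) = \frac{1}{2655815} - 801833 = - \frac{2129520108894}{2655815}$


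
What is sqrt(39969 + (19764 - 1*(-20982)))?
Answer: sqrt(80715) ≈ 284.10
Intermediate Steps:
sqrt(39969 + (19764 - 1*(-20982))) = sqrt(39969 + (19764 + 20982)) = sqrt(39969 + 40746) = sqrt(80715)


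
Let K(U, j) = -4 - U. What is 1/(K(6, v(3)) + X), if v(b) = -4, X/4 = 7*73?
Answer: 1/2034 ≈ 0.00049164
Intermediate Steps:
X = 2044 (X = 4*(7*73) = 4*511 = 2044)
1/(K(6, v(3)) + X) = 1/((-4 - 1*6) + 2044) = 1/((-4 - 6) + 2044) = 1/(-10 + 2044) = 1/2034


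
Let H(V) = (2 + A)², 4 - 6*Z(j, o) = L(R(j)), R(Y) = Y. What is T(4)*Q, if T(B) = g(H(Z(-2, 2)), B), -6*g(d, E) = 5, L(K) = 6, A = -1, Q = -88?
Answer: 220/3 ≈ 73.333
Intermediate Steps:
Z(j, o) = -⅓ (Z(j, o) = ⅔ - ⅙*6 = ⅔ - 1 = -⅓)
H(V) = 1 (H(V) = (2 - 1)² = 1² = 1)
g(d, E) = -⅚ (g(d, E) = -⅙*5 = -⅚)
T(B) = -⅚
T(4)*Q = -⅚*(-88) = 220/3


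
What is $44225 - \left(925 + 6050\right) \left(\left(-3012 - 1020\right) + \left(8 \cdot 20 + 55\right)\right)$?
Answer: $26667800$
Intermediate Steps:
$44225 - \left(925 + 6050\right) \left(\left(-3012 - 1020\right) + \left(8 \cdot 20 + 55\right)\right) = 44225 - 6975 \left(\left(-3012 - 1020\right) + \left(160 + 55\right)\right) = 44225 - 6975 \left(-4032 + 215\right) = 44225 - 6975 \left(-3817\right) = 44225 - -26623575 = 44225 + 26623575 = 26667800$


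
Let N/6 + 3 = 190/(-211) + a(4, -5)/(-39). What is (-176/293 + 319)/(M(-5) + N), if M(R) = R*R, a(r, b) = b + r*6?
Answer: -255897213/1065641 ≈ -240.13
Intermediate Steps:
a(r, b) = b + 6*r
M(R) = R²
N = -72212/2743 (N = -18 + 6*(190/(-211) + (-5 + 6*4)/(-39)) = -18 + 6*(190*(-1/211) + (-5 + 24)*(-1/39)) = -18 + 6*(-190/211 + 19*(-1/39)) = -18 + 6*(-190/211 - 19/39) = -18 + 6*(-11419/8229) = -18 - 22838/2743 = -72212/2743 ≈ -26.326)
(-176/293 + 319)/(M(-5) + N) = (-176/293 + 319)/((-5)² - 72212/2743) = (-176*1/293 + 319)/(25 - 72212/2743) = (-176/293 + 319)/(-3637/2743) = (93291/293)*(-2743/3637) = -255897213/1065641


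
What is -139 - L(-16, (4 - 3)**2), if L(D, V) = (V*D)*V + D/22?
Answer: -1345/11 ≈ -122.27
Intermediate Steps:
L(D, V) = D/22 + D*V**2 (L(D, V) = (D*V)*V + D*(1/22) = D*V**2 + D/22 = D/22 + D*V**2)
-139 - L(-16, (4 - 3)**2) = -139 - (-16)*(1/22 + ((4 - 3)**2)**2) = -139 - (-16)*(1/22 + (1**2)**2) = -139 - (-16)*(1/22 + 1**2) = -139 - (-16)*(1/22 + 1) = -139 - (-16)*23/22 = -139 - 1*(-184/11) = -139 + 184/11 = -1345/11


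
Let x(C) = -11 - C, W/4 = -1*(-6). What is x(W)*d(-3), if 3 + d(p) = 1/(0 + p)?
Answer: 350/3 ≈ 116.67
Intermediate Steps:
W = 24 (W = 4*(-1*(-6)) = 4*6 = 24)
d(p) = -3 + 1/p (d(p) = -3 + 1/(0 + p) = -3 + 1/p)
x(W)*d(-3) = (-11 - 1*24)*(-3 + 1/(-3)) = (-11 - 24)*(-3 - 1/3) = -35*(-10/3) = 350/3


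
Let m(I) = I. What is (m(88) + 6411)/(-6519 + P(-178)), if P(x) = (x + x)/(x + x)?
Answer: -6499/6518 ≈ -0.99708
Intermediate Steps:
P(x) = 1 (P(x) = (2*x)/((2*x)) = (2*x)*(1/(2*x)) = 1)
(m(88) + 6411)/(-6519 + P(-178)) = (88 + 6411)/(-6519 + 1) = 6499/(-6518) = 6499*(-1/6518) = -6499/6518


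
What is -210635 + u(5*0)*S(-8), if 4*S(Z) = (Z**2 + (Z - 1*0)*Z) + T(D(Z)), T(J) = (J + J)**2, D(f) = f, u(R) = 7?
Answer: -209963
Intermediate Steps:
T(J) = 4*J**2 (T(J) = (2*J)**2 = 4*J**2)
S(Z) = 3*Z**2/2 (S(Z) = ((Z**2 + (Z - 1*0)*Z) + 4*Z**2)/4 = ((Z**2 + (Z + 0)*Z) + 4*Z**2)/4 = ((Z**2 + Z*Z) + 4*Z**2)/4 = ((Z**2 + Z**2) + 4*Z**2)/4 = (2*Z**2 + 4*Z**2)/4 = (6*Z**2)/4 = 3*Z**2/2)
-210635 + u(5*0)*S(-8) = -210635 + 7*((3/2)*(-8)**2) = -210635 + 7*((3/2)*64) = -210635 + 7*96 = -210635 + 672 = -209963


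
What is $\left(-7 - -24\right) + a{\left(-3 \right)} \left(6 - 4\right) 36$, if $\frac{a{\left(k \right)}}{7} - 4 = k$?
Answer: $521$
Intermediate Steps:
$a{\left(k \right)} = 28 + 7 k$
$\left(-7 - -24\right) + a{\left(-3 \right)} \left(6 - 4\right) 36 = \left(-7 - -24\right) + \left(28 + 7 \left(-3\right)\right) \left(6 - 4\right) 36 = \left(-7 + 24\right) + \left(28 - 21\right) 2 \cdot 36 = 17 + 7 \cdot 2 \cdot 36 = 17 + 14 \cdot 36 = 17 + 504 = 521$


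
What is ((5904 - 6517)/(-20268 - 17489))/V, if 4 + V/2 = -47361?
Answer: -613/3576720610 ≈ -1.7139e-7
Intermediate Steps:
V = -94730 (V = -8 + 2*(-47361) = -8 - 94722 = -94730)
((5904 - 6517)/(-20268 - 17489))/V = ((5904 - 6517)/(-20268 - 17489))/(-94730) = -613/(-37757)*(-1/94730) = -613*(-1/37757)*(-1/94730) = (613/37757)*(-1/94730) = -613/3576720610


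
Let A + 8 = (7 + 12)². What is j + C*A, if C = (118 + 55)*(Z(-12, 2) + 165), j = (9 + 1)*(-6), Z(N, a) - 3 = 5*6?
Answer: 12091602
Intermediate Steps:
Z(N, a) = 33 (Z(N, a) = 3 + 5*6 = 3 + 30 = 33)
A = 353 (A = -8 + (7 + 12)² = -8 + 19² = -8 + 361 = 353)
j = -60 (j = 10*(-6) = -60)
C = 34254 (C = (118 + 55)*(33 + 165) = 173*198 = 34254)
j + C*A = -60 + 34254*353 = -60 + 12091662 = 12091602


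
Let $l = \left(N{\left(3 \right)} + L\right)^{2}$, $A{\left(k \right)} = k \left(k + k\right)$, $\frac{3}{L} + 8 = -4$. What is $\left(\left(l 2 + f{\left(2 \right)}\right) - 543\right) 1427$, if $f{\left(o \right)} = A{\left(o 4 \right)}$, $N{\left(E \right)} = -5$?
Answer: $- \frac{4108333}{8} \approx -5.1354 \cdot 10^{5}$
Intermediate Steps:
$L = - \frac{1}{4}$ ($L = \frac{3}{-8 - 4} = \frac{3}{-12} = 3 \left(- \frac{1}{12}\right) = - \frac{1}{4} \approx -0.25$)
$A{\left(k \right)} = 2 k^{2}$ ($A{\left(k \right)} = k 2 k = 2 k^{2}$)
$f{\left(o \right)} = 32 o^{2}$ ($f{\left(o \right)} = 2 \left(o 4\right)^{2} = 2 \left(4 o\right)^{2} = 2 \cdot 16 o^{2} = 32 o^{2}$)
$l = \frac{441}{16}$ ($l = \left(-5 - \frac{1}{4}\right)^{2} = \left(- \frac{21}{4}\right)^{2} = \frac{441}{16} \approx 27.563$)
$\left(\left(l 2 + f{\left(2 \right)}\right) - 543\right) 1427 = \left(\left(\frac{441}{16} \cdot 2 + 32 \cdot 2^{2}\right) - 543\right) 1427 = \left(\left(\frac{441}{8} + 32 \cdot 4\right) - 543\right) 1427 = \left(\left(\frac{441}{8} + 128\right) - 543\right) 1427 = \left(\frac{1465}{8} - 543\right) 1427 = \left(- \frac{2879}{8}\right) 1427 = - \frac{4108333}{8}$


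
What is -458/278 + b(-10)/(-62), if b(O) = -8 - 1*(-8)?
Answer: -229/139 ≈ -1.6475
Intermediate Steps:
b(O) = 0 (b(O) = -8 + 8 = 0)
-458/278 + b(-10)/(-62) = -458/278 + 0/(-62) = -458*1/278 + 0*(-1/62) = -229/139 + 0 = -229/139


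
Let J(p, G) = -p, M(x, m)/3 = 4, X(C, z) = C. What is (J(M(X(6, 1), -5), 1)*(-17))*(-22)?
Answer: -4488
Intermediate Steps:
M(x, m) = 12 (M(x, m) = 3*4 = 12)
(J(M(X(6, 1), -5), 1)*(-17))*(-22) = (-1*12*(-17))*(-22) = -12*(-17)*(-22) = 204*(-22) = -4488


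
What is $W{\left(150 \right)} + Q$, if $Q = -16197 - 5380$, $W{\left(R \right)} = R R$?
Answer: $923$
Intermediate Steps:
$W{\left(R \right)} = R^{2}$
$Q = -21577$ ($Q = -16197 - 5380 = -21577$)
$W{\left(150 \right)} + Q = 150^{2} - 21577 = 22500 - 21577 = 923$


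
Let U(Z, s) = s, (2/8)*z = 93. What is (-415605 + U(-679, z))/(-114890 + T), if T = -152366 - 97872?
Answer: 415233/365128 ≈ 1.1372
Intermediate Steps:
z = 372 (z = 4*93 = 372)
T = -250238
(-415605 + U(-679, z))/(-114890 + T) = (-415605 + 372)/(-114890 - 250238) = -415233/(-365128) = -415233*(-1/365128) = 415233/365128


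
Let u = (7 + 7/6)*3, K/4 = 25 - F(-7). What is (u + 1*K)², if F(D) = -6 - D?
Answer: 58081/4 ≈ 14520.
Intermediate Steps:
K = 96 (K = 4*(25 - (-6 - 1*(-7))) = 4*(25 - (-6 + 7)) = 4*(25 - 1*1) = 4*(25 - 1) = 4*24 = 96)
u = 49/2 (u = (7 + 7*(⅙))*3 = (7 + 7/6)*3 = (49/6)*3 = 49/2 ≈ 24.500)
(u + 1*K)² = (49/2 + 1*96)² = (49/2 + 96)² = (241/2)² = 58081/4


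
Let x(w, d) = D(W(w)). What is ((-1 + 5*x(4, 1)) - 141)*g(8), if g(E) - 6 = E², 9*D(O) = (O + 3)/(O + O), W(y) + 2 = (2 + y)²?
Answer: -3035165/306 ≈ -9918.8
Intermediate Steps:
W(y) = -2 + (2 + y)²
D(O) = (3 + O)/(18*O) (D(O) = ((O + 3)/(O + O))/9 = ((3 + O)/((2*O)))/9 = ((3 + O)*(1/(2*O)))/9 = ((3 + O)/(2*O))/9 = (3 + O)/(18*O))
x(w, d) = (1 + (2 + w)²)/(18*(-2 + (2 + w)²)) (x(w, d) = (3 + (-2 + (2 + w)²))/(18*(-2 + (2 + w)²)) = (1 + (2 + w)²)/(18*(-2 + (2 + w)²)))
g(E) = 6 + E²
((-1 + 5*x(4, 1)) - 141)*g(8) = ((-1 + 5*((1 + (2 + 4)²)/(18*(-2 + (2 + 4)²)))) - 141)*(6 + 8²) = ((-1 + 5*((1 + 6²)/(18*(-2 + 6²)))) - 141)*(6 + 64) = ((-1 + 5*((1 + 36)/(18*(-2 + 36)))) - 141)*70 = ((-1 + 5*((1/18)*37/34)) - 141)*70 = ((-1 + 5*((1/18)*(1/34)*37)) - 141)*70 = ((-1 + 5*(37/612)) - 141)*70 = ((-1 + 185/612) - 141)*70 = (-427/612 - 141)*70 = -86719/612*70 = -3035165/306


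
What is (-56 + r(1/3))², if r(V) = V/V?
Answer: 3025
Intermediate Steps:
r(V) = 1
(-56 + r(1/3))² = (-56 + 1)² = (-55)² = 3025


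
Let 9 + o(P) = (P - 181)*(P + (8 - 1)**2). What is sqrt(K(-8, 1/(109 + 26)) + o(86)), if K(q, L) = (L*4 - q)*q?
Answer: I*sqrt(26118930)/45 ≈ 113.57*I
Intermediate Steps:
o(P) = -9 + (-181 + P)*(49 + P) (o(P) = -9 + (P - 181)*(P + (8 - 1)**2) = -9 + (-181 + P)*(P + 7**2) = -9 + (-181 + P)*(P + 49) = -9 + (-181 + P)*(49 + P))
K(q, L) = q*(-q + 4*L) (K(q, L) = (4*L - q)*q = (-q + 4*L)*q = q*(-q + 4*L))
sqrt(K(-8, 1/(109 + 26)) + o(86)) = sqrt(-8*(-1*(-8) + 4/(109 + 26)) + (-8878 + 86**2 - 132*86)) = sqrt(-8*(8 + 4/135) + (-8878 + 7396 - 11352)) = sqrt(-8*(8 + 4*(1/135)) - 12834) = sqrt(-8*(8 + 4/135) - 12834) = sqrt(-8*1084/135 - 12834) = sqrt(-8672/135 - 12834) = sqrt(-1741262/135) = I*sqrt(26118930)/45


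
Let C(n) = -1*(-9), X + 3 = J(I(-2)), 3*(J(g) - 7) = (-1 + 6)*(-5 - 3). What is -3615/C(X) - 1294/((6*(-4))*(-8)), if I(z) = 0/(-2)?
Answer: -13069/32 ≈ -408.41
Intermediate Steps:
I(z) = 0 (I(z) = 0*(-½) = 0)
J(g) = -19/3 (J(g) = 7 + ((-1 + 6)*(-5 - 3))/3 = 7 + (5*(-8))/3 = 7 + (⅓)*(-40) = 7 - 40/3 = -19/3)
X = -28/3 (X = -3 - 19/3 = -28/3 ≈ -9.3333)
C(n) = 9
-3615/C(X) - 1294/((6*(-4))*(-8)) = -3615/9 - 1294/((6*(-4))*(-8)) = -3615*⅑ - 1294/((-24*(-8))) = -1205/3 - 1294/192 = -1205/3 - 1294*1/192 = -1205/3 - 647/96 = -13069/32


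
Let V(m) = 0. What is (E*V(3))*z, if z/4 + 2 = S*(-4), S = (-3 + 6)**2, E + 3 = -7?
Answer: 0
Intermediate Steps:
E = -10 (E = -3 - 7 = -10)
S = 9 (S = 3**2 = 9)
z = -152 (z = -8 + 4*(9*(-4)) = -8 + 4*(-36) = -8 - 144 = -152)
(E*V(3))*z = -10*0*(-152) = 0*(-152) = 0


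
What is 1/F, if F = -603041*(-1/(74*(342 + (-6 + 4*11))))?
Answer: 1480/31739 ≈ 0.046630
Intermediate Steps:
F = 31739/1480 (F = -603041*(-1/(74*(342 + (-6 + 44)))) = -603041*(-1/(74*(342 + 38))) = -603041/(380*(-74)) = -603041/(-28120) = -603041*(-1/28120) = 31739/1480 ≈ 21.445)
1/F = 1/(31739/1480) = 1480/31739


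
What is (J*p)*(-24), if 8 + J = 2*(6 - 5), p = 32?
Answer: 4608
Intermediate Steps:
J = -6 (J = -8 + 2*(6 - 5) = -8 + 2*1 = -8 + 2 = -6)
(J*p)*(-24) = -6*32*(-24) = -192*(-24) = 4608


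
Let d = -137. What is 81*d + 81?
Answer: -11016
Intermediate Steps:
81*d + 81 = 81*(-137) + 81 = -11097 + 81 = -11016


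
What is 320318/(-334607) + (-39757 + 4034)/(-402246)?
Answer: -8991805259/10353409794 ≈ -0.86849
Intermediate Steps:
320318/(-334607) + (-39757 + 4034)/(-402246) = 320318*(-1/334607) - 35723*(-1/402246) = -320318/334607 + 35723/402246 = -8991805259/10353409794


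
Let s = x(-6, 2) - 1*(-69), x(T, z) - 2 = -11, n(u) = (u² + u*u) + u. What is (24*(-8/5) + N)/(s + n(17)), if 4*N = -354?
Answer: -1269/6550 ≈ -0.19374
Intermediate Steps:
N = -177/2 (N = (¼)*(-354) = -177/2 ≈ -88.500)
n(u) = u + 2*u² (n(u) = (u² + u²) + u = 2*u² + u = u + 2*u²)
x(T, z) = -9 (x(T, z) = 2 - 11 = -9)
s = 60 (s = -9 - 1*(-69) = -9 + 69 = 60)
(24*(-8/5) + N)/(s + n(17)) = (24*(-8/5) - 177/2)/(60 + 17*(1 + 2*17)) = (24*(-8*⅕) - 177/2)/(60 + 17*(1 + 34)) = (24*(-8/5) - 177/2)/(60 + 17*35) = (-192/5 - 177/2)/(60 + 595) = -1269/10/655 = -1269/10*1/655 = -1269/6550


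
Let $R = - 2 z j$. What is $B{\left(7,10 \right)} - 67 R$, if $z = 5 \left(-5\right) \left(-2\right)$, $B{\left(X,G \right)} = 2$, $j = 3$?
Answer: $20102$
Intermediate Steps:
$z = 50$ ($z = \left(-25\right) \left(-2\right) = 50$)
$R = -300$ ($R = \left(-2\right) 50 \cdot 3 = \left(-100\right) 3 = -300$)
$B{\left(7,10 \right)} - 67 R = 2 - -20100 = 2 + 20100 = 20102$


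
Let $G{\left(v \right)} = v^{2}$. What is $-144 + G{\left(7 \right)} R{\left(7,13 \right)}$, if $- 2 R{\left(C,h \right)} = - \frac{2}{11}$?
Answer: $- \frac{1535}{11} \approx -139.55$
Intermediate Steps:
$R{\left(C,h \right)} = \frac{1}{11}$ ($R{\left(C,h \right)} = - \frac{\left(-2\right) \frac{1}{11}}{2} = \left(- \frac{1}{2}\right) \left(- \frac{2}{11}\right) = \frac{1}{11}$)
$-144 + G{\left(7 \right)} R{\left(7,13 \right)} = -144 + 7^{2} \cdot \frac{1}{11} = -144 + 49 \cdot \frac{1}{11} = -144 + \frac{49}{11} = - \frac{1535}{11}$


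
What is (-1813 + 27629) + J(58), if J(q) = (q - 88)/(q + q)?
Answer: 1497313/58 ≈ 25816.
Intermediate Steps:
J(q) = (-88 + q)/(2*q) (J(q) = (-88 + q)/((2*q)) = (-88 + q)*(1/(2*q)) = (-88 + q)/(2*q))
(-1813 + 27629) + J(58) = (-1813 + 27629) + (1/2)*(-88 + 58)/58 = 25816 + (1/2)*(1/58)*(-30) = 25816 - 15/58 = 1497313/58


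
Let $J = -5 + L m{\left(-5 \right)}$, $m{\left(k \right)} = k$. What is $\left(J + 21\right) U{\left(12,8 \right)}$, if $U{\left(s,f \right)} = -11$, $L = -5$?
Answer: $-451$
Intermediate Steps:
$J = 20$ ($J = -5 - -25 = -5 + 25 = 20$)
$\left(J + 21\right) U{\left(12,8 \right)} = \left(20 + 21\right) \left(-11\right) = 41 \left(-11\right) = -451$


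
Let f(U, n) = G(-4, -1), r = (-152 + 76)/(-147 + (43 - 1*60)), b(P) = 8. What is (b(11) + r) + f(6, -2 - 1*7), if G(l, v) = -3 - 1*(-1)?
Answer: 265/41 ≈ 6.4634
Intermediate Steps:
G(l, v) = -2 (G(l, v) = -3 + 1 = -2)
r = 19/41 (r = -76/(-147 + (43 - 60)) = -76/(-147 - 17) = -76/(-164) = -76*(-1/164) = 19/41 ≈ 0.46341)
f(U, n) = -2
(b(11) + r) + f(6, -2 - 1*7) = (8 + 19/41) - 2 = 347/41 - 2 = 265/41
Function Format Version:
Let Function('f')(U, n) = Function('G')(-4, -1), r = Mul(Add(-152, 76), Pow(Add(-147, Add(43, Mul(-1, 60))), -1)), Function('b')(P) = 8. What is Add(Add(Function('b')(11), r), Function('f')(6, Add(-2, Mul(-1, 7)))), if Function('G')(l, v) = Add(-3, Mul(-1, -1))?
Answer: Rational(265, 41) ≈ 6.4634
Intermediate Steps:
Function('G')(l, v) = -2 (Function('G')(l, v) = Add(-3, 1) = -2)
r = Rational(19, 41) (r = Mul(-76, Pow(Add(-147, Add(43, -60)), -1)) = Mul(-76, Pow(Add(-147, -17), -1)) = Mul(-76, Pow(-164, -1)) = Mul(-76, Rational(-1, 164)) = Rational(19, 41) ≈ 0.46341)
Function('f')(U, n) = -2
Add(Add(Function('b')(11), r), Function('f')(6, Add(-2, Mul(-1, 7)))) = Add(Add(8, Rational(19, 41)), -2) = Add(Rational(347, 41), -2) = Rational(265, 41)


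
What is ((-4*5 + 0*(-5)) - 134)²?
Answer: 23716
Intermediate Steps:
((-4*5 + 0*(-5)) - 134)² = ((-20 + 0) - 134)² = (-20 - 134)² = (-154)² = 23716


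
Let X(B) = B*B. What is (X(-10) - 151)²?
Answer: 2601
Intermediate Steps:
X(B) = B²
(X(-10) - 151)² = ((-10)² - 151)² = (100 - 151)² = (-51)² = 2601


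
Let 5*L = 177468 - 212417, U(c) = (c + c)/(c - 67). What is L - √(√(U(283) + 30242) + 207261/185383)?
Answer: -34949/5 - √(1383215974668 + 68733713378*√9799257)/1112298 ≈ -7003.0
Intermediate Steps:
U(c) = 2*c/(-67 + c) (U(c) = (2*c)/(-67 + c) = 2*c/(-67 + c))
L = -34949/5 (L = (177468 - 212417)/5 = (⅕)*(-34949) = -34949/5 ≈ -6989.8)
L - √(√(U(283) + 30242) + 207261/185383) = -34949/5 - √(√(2*283/(-67 + 283) + 30242) + 207261/185383) = -34949/5 - √(√(2*283/216 + 30242) + 207261*(1/185383)) = -34949/5 - √(√(2*283*(1/216) + 30242) + 207261/185383) = -34949/5 - √(√(283/108 + 30242) + 207261/185383) = -34949/5 - √(√(3266419/108) + 207261/185383) = -34949/5 - √(√9799257/18 + 207261/185383) = -34949/5 - √(207261/185383 + √9799257/18)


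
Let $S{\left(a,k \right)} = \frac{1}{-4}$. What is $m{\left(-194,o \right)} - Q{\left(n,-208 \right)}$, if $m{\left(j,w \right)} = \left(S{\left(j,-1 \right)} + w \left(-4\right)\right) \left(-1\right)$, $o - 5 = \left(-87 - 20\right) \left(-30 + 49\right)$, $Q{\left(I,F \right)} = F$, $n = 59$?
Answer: $- \frac{31615}{4} \approx -7903.8$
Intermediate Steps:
$S{\left(a,k \right)} = - \frac{1}{4}$
$o = -2028$ ($o = 5 + \left(-87 - 20\right) \left(-30 + 49\right) = 5 - 2033 = -2028$)
$m{\left(j,w \right)} = \frac{1}{4} + 4 w$ ($m{\left(j,w \right)} = \left(- \frac{1}{4} + w \left(-4\right)\right) \left(-1\right) = \left(- \frac{1}{4} - 4 w\right) \left(-1\right) = \frac{1}{4} + 4 w$)
$m{\left(-194,o \right)} - Q{\left(n,-208 \right)} = \left(\frac{1}{4} + 4 \left(-2028\right)\right) - -208 = \left(\frac{1}{4} - 8112\right) + 208 = - \frac{32447}{4} + 208 = - \frac{31615}{4}$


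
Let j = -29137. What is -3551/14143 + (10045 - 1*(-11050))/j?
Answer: -401812072/412084591 ≈ -0.97507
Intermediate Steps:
-3551/14143 + (10045 - 1*(-11050))/j = -3551/14143 + (10045 - 1*(-11050))/(-29137) = -3551*1/14143 + (10045 + 11050)*(-1/29137) = -3551/14143 + 21095*(-1/29137) = -3551/14143 - 21095/29137 = -401812072/412084591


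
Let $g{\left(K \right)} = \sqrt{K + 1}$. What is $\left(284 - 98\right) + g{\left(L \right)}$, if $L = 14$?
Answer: $186 + \sqrt{15} \approx 189.87$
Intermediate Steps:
$g{\left(K \right)} = \sqrt{1 + K}$
$\left(284 - 98\right) + g{\left(L \right)} = \left(284 - 98\right) + \sqrt{1 + 14} = 186 + \sqrt{15}$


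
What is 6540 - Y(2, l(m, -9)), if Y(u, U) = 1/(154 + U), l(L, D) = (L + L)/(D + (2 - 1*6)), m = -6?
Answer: 13171547/2014 ≈ 6540.0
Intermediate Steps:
l(L, D) = 2*L/(-4 + D) (l(L, D) = (2*L)/(D + (2 - 6)) = (2*L)/(D - 4) = (2*L)/(-4 + D) = 2*L/(-4 + D))
6540 - Y(2, l(m, -9)) = 6540 - 1/(154 + 2*(-6)/(-4 - 9)) = 6540 - 1/(154 + 2*(-6)/(-13)) = 6540 - 1/(154 + 2*(-6)*(-1/13)) = 6540 - 1/(154 + 12/13) = 6540 - 1/2014/13 = 6540 - 1*13/2014 = 6540 - 13/2014 = 13171547/2014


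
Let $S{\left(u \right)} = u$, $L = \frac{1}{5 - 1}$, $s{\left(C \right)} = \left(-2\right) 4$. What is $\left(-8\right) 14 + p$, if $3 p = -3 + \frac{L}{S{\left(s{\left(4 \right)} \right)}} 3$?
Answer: $- \frac{3617}{32} \approx -113.03$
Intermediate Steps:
$s{\left(C \right)} = -8$
$L = \frac{1}{4} \approx 0.25$
$p = - \frac{33}{32}$ ($p = \frac{-3 + \frac{1}{4 \left(-8\right)} 3}{3} = \frac{-3 + \frac{1}{4} \left(- \frac{1}{8}\right) 3}{3} = \frac{-3 - \frac{3}{32}}{3} = \frac{1}{3} \left(- \frac{99}{32}\right) = - \frac{33}{32} \approx -1.0313$)
$\left(-8\right) 14 + p = \left(-8\right) 14 - \frac{33}{32} = -112 - \frac{33}{32} = - \frac{3617}{32}$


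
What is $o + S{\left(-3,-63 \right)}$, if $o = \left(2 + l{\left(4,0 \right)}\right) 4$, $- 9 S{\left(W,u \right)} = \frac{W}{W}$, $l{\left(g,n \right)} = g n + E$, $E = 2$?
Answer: $\frac{143}{9} \approx 15.889$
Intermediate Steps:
$l{\left(g,n \right)} = 2 + g n$ ($l{\left(g,n \right)} = g n + 2 = 2 + g n$)
$S{\left(W,u \right)} = - \frac{1}{9}$ ($S{\left(W,u \right)} = - \frac{W \frac{1}{W}}{9} = \left(- \frac{1}{9}\right) 1 = - \frac{1}{9}$)
$o = 16$ ($o = \left(2 + \left(2 + 4 \cdot 0\right)\right) 4 = \left(2 + \left(2 + 0\right)\right) 4 = \left(2 + 2\right) 4 = 4 \cdot 4 = 16$)
$o + S{\left(-3,-63 \right)} = 16 - \frac{1}{9} = \frac{143}{9}$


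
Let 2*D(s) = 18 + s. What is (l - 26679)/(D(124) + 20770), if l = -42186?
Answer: -22955/6947 ≈ -3.3043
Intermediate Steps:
D(s) = 9 + s/2 (D(s) = (18 + s)/2 = 9 + s/2)
(l - 26679)/(D(124) + 20770) = (-42186 - 26679)/((9 + (½)*124) + 20770) = -68865/((9 + 62) + 20770) = -68865/(71 + 20770) = -68865/20841 = -68865*1/20841 = -22955/6947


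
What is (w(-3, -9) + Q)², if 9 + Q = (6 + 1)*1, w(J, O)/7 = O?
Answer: 4225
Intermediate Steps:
w(J, O) = 7*O
Q = -2 (Q = -9 + (6 + 1)*1 = -9 + 7*1 = -9 + 7 = -2)
(w(-3, -9) + Q)² = (7*(-9) - 2)² = (-63 - 2)² = (-65)² = 4225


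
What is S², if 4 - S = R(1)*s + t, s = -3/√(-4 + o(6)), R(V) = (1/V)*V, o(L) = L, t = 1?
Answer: 27/2 + 9*√2 ≈ 26.228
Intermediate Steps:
R(V) = 1 (R(V) = V/V = 1)
s = -3*√2/2 (s = -3/√(-4 + 6) = -3*√2/2 ≈ -2.1213)
S = 3 + 3*√2/2 (S = 4 - (1*(-3*√2/2) + 1) = 4 - (-3*√2/2 + 1) = 4 - (1 - 3*√2/2) = 4 + (-1 + 3*√2/2) = 3 + 3*√2/2 ≈ 5.1213)
S² = (3 + 3*√2/2)²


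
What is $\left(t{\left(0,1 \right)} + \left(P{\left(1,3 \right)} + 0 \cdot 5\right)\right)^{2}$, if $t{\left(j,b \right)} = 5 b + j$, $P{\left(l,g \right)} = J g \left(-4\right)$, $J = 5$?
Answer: $3025$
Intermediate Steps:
$P{\left(l,g \right)} = - 20 g$ ($P{\left(l,g \right)} = 5 g \left(-4\right) = - 20 g$)
$t{\left(j,b \right)} = j + 5 b$
$\left(t{\left(0,1 \right)} + \left(P{\left(1,3 \right)} + 0 \cdot 5\right)\right)^{2} = \left(\left(0 + 5 \cdot 1\right) + \left(\left(-20\right) 3 + 0 \cdot 5\right)\right)^{2} = \left(\left(0 + 5\right) + \left(-60 + 0\right)\right)^{2} = \left(5 - 60\right)^{2} = \left(-55\right)^{2} = 3025$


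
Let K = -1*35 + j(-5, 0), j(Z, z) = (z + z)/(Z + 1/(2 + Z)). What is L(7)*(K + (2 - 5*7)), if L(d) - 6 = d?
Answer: -884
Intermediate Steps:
L(d) = 6 + d
j(Z, z) = 2*z/(Z + 1/(2 + Z)) (j(Z, z) = (2*z)/(Z + 1/(2 + Z)) = 2*z/(Z + 1/(2 + Z)))
K = -35 (K = -1*35 + 2*0*(2 - 5)/(1 + (-5)**2 + 2*(-5)) = -35 + 2*0*(-3)/(1 + 25 - 10) = -35 + 2*0*(-3)/16 = -35 + 2*0*(1/16)*(-3) = -35 + 0 = -35)
L(7)*(K + (2 - 5*7)) = (6 + 7)*(-35 + (2 - 5*7)) = 13*(-35 + (2 - 35)) = 13*(-35 - 33) = 13*(-68) = -884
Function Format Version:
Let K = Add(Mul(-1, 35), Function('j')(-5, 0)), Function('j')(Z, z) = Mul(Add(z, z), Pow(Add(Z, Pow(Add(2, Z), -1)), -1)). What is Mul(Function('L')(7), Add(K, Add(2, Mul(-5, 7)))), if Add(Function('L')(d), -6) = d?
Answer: -884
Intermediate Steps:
Function('L')(d) = Add(6, d)
Function('j')(Z, z) = Mul(2, z, Pow(Add(Z, Pow(Add(2, Z), -1)), -1)) (Function('j')(Z, z) = Mul(Mul(2, z), Pow(Add(Z, Pow(Add(2, Z), -1)), -1)) = Mul(2, z, Pow(Add(Z, Pow(Add(2, Z), -1)), -1)))
K = -35 (K = Add(Mul(-1, 35), Mul(2, 0, Pow(Add(1, Pow(-5, 2), Mul(2, -5)), -1), Add(2, -5))) = Add(-35, Mul(2, 0, Pow(Add(1, 25, -10), -1), -3)) = Add(-35, Mul(2, 0, Pow(16, -1), -3)) = Add(-35, Mul(2, 0, Rational(1, 16), -3)) = Add(-35, 0) = -35)
Mul(Function('L')(7), Add(K, Add(2, Mul(-5, 7)))) = Mul(Add(6, 7), Add(-35, Add(2, Mul(-5, 7)))) = Mul(13, Add(-35, Add(2, -35))) = Mul(13, Add(-35, -33)) = Mul(13, -68) = -884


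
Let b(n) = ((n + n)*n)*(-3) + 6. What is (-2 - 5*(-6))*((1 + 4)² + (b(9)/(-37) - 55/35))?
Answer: 37712/37 ≈ 1019.2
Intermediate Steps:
b(n) = 6 - 6*n² (b(n) = ((2*n)*n)*(-3) + 6 = (2*n²)*(-3) + 6 = -6*n² + 6 = 6 - 6*n²)
(-2 - 5*(-6))*((1 + 4)² + (b(9)/(-37) - 55/35)) = (-2 - 5*(-6))*((1 + 4)² + ((6 - 6*9²)/(-37) - 55/35)) = (-2 + 30)*(5² + ((6 - 6*81)*(-1/37) - 55*1/35)) = 28*(25 + ((6 - 486)*(-1/37) - 11/7)) = 28*(25 + (-480*(-1/37) - 11/7)) = 28*(25 + (480/37 - 11/7)) = 28*(25 + 2953/259) = 28*(9428/259) = 37712/37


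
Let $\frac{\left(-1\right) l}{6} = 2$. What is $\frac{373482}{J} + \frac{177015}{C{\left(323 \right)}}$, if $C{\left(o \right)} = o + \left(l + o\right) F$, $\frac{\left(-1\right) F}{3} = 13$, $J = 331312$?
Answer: $- \frac{13559466297}{977867368} \approx -13.866$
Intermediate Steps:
$l = -12$ ($l = \left(-6\right) 2 = -12$)
$F = -39$ ($F = \left(-3\right) 13 = -39$)
$C{\left(o \right)} = 468 - 38 o$ ($C{\left(o \right)} = o + \left(-12 + o\right) \left(-39\right) = o - \left(-468 + 39 o\right) = 468 - 38 o$)
$\frac{373482}{J} + \frac{177015}{C{\left(323 \right)}} = \frac{373482}{331312} + \frac{177015}{468 - 12274} = 373482 \cdot \frac{1}{331312} + \frac{177015}{468 - 12274} = \frac{186741}{165656} + \frac{177015}{-11806} = \frac{186741}{165656} + 177015 \left(- \frac{1}{11806}\right) = \frac{186741}{165656} - \frac{177015}{11806} = - \frac{13559466297}{977867368}$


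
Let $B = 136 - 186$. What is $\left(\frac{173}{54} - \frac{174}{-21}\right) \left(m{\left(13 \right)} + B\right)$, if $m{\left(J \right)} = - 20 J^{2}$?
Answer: $- \frac{1064035}{27} \approx -39409.0$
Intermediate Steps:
$B = -50$
$\left(\frac{173}{54} - \frac{174}{-21}\right) \left(m{\left(13 \right)} + B\right) = \left(\frac{173}{54} - \frac{174}{-21}\right) \left(- 20 \cdot 13^{2} - 50\right) = \left(173 \cdot \frac{1}{54} - - \frac{58}{7}\right) \left(\left(-20\right) 169 - 50\right) = \left(\frac{173}{54} + \frac{58}{7}\right) \left(-3380 - 50\right) = \frac{4343}{378} \left(-3430\right) = - \frac{1064035}{27}$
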